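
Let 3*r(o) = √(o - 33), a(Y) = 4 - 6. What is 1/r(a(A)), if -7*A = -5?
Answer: -3*I*√35/35 ≈ -0.50709*I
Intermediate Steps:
A = 5/7 (A = -⅐*(-5) = 5/7 ≈ 0.71429)
a(Y) = -2
r(o) = √(-33 + o)/3 (r(o) = √(o - 33)/3 = √(-33 + o)/3)
1/r(a(A)) = 1/(√(-33 - 2)/3) = 1/(√(-35)/3) = 1/((I*√35)/3) = 1/(I*√35/3) = -3*I*√35/35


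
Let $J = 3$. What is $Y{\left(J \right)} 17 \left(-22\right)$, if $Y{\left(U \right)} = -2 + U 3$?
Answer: $-2618$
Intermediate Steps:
$Y{\left(U \right)} = -2 + 3 U$
$Y{\left(J \right)} 17 \left(-22\right) = \left(-2 + 3 \cdot 3\right) 17 \left(-22\right) = \left(-2 + 9\right) 17 \left(-22\right) = 7 \cdot 17 \left(-22\right) = 119 \left(-22\right) = -2618$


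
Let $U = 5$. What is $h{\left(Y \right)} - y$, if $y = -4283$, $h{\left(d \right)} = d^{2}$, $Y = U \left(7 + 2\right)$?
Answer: $6308$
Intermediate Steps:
$Y = 45$ ($Y = 5 \left(7 + 2\right) = 5 \cdot 9 = 45$)
$h{\left(Y \right)} - y = 45^{2} - -4283 = 2025 + 4283 = 6308$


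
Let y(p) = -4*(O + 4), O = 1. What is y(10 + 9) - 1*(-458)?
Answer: 438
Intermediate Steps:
y(p) = -20 (y(p) = -4*(1 + 4) = -4*5 = -20)
y(10 + 9) - 1*(-458) = -20 - 1*(-458) = -20 + 458 = 438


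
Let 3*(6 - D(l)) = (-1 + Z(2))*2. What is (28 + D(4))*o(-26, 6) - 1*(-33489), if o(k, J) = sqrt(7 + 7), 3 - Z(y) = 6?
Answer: 33489 + 110*sqrt(14)/3 ≈ 33626.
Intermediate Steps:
Z(y) = -3 (Z(y) = 3 - 1*6 = 3 - 6 = -3)
o(k, J) = sqrt(14)
D(l) = 26/3 (D(l) = 6 - (-1 - 3)*2/3 = 6 - (-4)*2/3 = 6 - 1/3*(-8) = 6 + 8/3 = 26/3)
(28 + D(4))*o(-26, 6) - 1*(-33489) = (28 + 26/3)*sqrt(14) - 1*(-33489) = 110*sqrt(14)/3 + 33489 = 33489 + 110*sqrt(14)/3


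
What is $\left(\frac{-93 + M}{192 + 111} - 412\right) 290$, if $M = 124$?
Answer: $- \frac{36193450}{303} \approx -1.1945 \cdot 10^{5}$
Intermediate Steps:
$\left(\frac{-93 + M}{192 + 111} - 412\right) 290 = \left(\frac{-93 + 124}{192 + 111} - 412\right) 290 = \left(\frac{31}{303} - 412\right) 290 = \left(- \frac{124805}{303}\right) 290 = - \frac{36193450}{303}$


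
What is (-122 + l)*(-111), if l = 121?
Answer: 111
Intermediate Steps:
(-122 + l)*(-111) = (-122 + 121)*(-111) = -1*(-111) = 111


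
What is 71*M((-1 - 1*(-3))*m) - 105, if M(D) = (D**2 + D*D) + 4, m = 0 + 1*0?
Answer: 179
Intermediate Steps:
m = 0 (m = 0 + 0 = 0)
M(D) = 4 + 2*D**2 (M(D) = (D**2 + D**2) + 4 = 2*D**2 + 4 = 4 + 2*D**2)
71*M((-1 - 1*(-3))*m) - 105 = 71*(4 + 2*((-1 - 1*(-3))*0)**2) - 105 = 71*(4 + 2*((-1 + 3)*0)**2) - 105 = 71*(4 + 2*(2*0)**2) - 105 = 71*(4 + 2*0**2) - 105 = 71*(4 + 2*0) - 105 = 71*(4 + 0) - 105 = 71*4 - 105 = 284 - 105 = 179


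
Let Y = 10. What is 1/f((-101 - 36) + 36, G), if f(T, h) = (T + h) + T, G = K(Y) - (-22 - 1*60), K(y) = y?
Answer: -1/110 ≈ -0.0090909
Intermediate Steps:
G = 92 (G = 10 - (-22 - 1*60) = 10 - (-22 - 60) = 10 - 1*(-82) = 10 + 82 = 92)
f(T, h) = h + 2*T
1/f((-101 - 36) + 36, G) = 1/(92 + 2*((-101 - 36) + 36)) = 1/(92 + 2*(-137 + 36)) = 1/(92 + 2*(-101)) = 1/(92 - 202) = 1/(-110) = -1/110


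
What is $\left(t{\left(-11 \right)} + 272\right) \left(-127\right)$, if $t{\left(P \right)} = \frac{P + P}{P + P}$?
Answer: $-34671$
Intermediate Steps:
$t{\left(P \right)} = 1$ ($t{\left(P \right)} = \frac{2 P}{2 P} = 2 P \frac{1}{2 P} = 1$)
$\left(t{\left(-11 \right)} + 272\right) \left(-127\right) = \left(1 + 272\right) \left(-127\right) = 273 \left(-127\right) = -34671$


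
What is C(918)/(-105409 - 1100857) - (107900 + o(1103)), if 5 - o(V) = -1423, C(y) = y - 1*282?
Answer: -65939324942/603133 ≈ -1.0933e+5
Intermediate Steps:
C(y) = -282 + y (C(y) = y - 282 = -282 + y)
o(V) = 1428 (o(V) = 5 - 1*(-1423) = 5 + 1423 = 1428)
C(918)/(-105409 - 1100857) - (107900 + o(1103)) = (-282 + 918)/(-105409 - 1100857) - (107900 + 1428) = 636/(-1206266) - 1*109328 = 636*(-1/1206266) - 109328 = -318/603133 - 109328 = -65939324942/603133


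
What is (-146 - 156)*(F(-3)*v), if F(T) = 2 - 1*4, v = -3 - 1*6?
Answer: -5436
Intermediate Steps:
v = -9 (v = -3 - 6 = -9)
F(T) = -2 (F(T) = 2 - 4 = -2)
(-146 - 156)*(F(-3)*v) = (-146 - 156)*(-2*(-9)) = -302*18 = -5436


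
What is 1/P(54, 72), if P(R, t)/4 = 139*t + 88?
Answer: 1/40384 ≈ 2.4762e-5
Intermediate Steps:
P(R, t) = 352 + 556*t (P(R, t) = 4*(139*t + 88) = 4*(88 + 139*t) = 352 + 556*t)
1/P(54, 72) = 1/(352 + 556*72) = 1/(352 + 40032) = 1/40384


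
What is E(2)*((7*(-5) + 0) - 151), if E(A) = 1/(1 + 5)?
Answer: -31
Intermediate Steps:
E(A) = 1/6
E(2)*((7*(-5) + 0) - 151) = ((7*(-5) + 0) - 151)/6 = ((-35 + 0) - 151)/6 = (-35 - 151)/6 = (1/6)*(-186) = -31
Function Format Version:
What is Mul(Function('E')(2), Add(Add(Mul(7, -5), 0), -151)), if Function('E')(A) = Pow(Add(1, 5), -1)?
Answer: -31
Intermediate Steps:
Function('E')(A) = Rational(1, 6) (Function('E')(A) = Pow(6, -1) = Rational(1, 6))
Mul(Function('E')(2), Add(Add(Mul(7, -5), 0), -151)) = Mul(Rational(1, 6), Add(Add(Mul(7, -5), 0), -151)) = Mul(Rational(1, 6), Add(Add(-35, 0), -151)) = Mul(Rational(1, 6), Add(-35, -151)) = Mul(Rational(1, 6), -186) = -31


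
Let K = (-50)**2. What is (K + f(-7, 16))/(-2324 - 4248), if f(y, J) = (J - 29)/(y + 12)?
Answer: -12487/32860 ≈ -0.38001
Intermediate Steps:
K = 2500
f(y, J) = (-29 + J)/(12 + y)
(K + f(-7, 16))/(-2324 - 4248) = (2500 + (-29 + 16)/(12 - 7))/(-2324 - 4248) = (2500 - 13/5)/(-6572) = (2500 + (1/5)*(-13))*(-1/6572) = (2500 - 13/5)*(-1/6572) = (12487/5)*(-1/6572) = -12487/32860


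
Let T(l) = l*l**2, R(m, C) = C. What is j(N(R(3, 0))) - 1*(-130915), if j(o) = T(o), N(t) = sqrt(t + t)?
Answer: 130915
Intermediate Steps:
T(l) = l**3
N(t) = sqrt(2)*sqrt(t) (N(t) = sqrt(2*t) = sqrt(2)*sqrt(t))
j(o) = o**3
j(N(R(3, 0))) - 1*(-130915) = (sqrt(2)*sqrt(0))**3 - 1*(-130915) = (sqrt(2)*0)**3 + 130915 = 0**3 + 130915 = 0 + 130915 = 130915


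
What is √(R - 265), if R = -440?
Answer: I*√705 ≈ 26.552*I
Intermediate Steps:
√(R - 265) = √(-440 - 265) = √(-705) = I*√705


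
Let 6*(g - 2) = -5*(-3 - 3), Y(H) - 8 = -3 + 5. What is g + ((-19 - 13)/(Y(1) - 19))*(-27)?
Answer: -89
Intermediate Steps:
Y(H) = 10 (Y(H) = 8 + (-3 + 5) = 8 + 2 = 10)
g = 7 (g = 2 + (-5*(-3 - 3))/6 = 2 + (-5*(-6))/6 = 2 + (1/6)*30 = 2 + 5 = 7)
g + ((-19 - 13)/(Y(1) - 19))*(-27) = 7 + ((-19 - 13)/(10 - 19))*(-27) = 7 - 32/(-9)*(-27) = 7 - 32*(-1/9)*(-27) = 7 + (32/9)*(-27) = 7 - 96 = -89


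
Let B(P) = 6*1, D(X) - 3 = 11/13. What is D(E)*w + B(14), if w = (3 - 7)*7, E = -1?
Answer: -1322/13 ≈ -101.69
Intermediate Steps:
D(X) = 50/13 (D(X) = 3 + 11/13 = 50/13)
w = -28 (w = -4*7 = -28)
B(P) = 6
D(E)*w + B(14) = (50/13)*(-28) + 6 = -1400/13 + 6 = -1322/13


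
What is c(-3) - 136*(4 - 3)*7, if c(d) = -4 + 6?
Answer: -950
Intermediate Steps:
c(d) = 2
c(-3) - 136*(4 - 3)*7 = 2 - 136*(4 - 3)*7 = 2 - 136*7 = 2 - 952 = -950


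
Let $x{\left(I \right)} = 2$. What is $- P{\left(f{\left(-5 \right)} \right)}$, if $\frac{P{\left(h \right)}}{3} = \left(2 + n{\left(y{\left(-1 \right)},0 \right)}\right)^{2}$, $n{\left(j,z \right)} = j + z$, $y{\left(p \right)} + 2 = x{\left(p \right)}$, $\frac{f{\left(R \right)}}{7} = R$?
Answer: $-12$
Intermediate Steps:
$f{\left(R \right)} = 7 R$
$y{\left(p \right)} = 0$ ($y{\left(p \right)} = -2 + 2 = 0$)
$P{\left(h \right)} = 12$ ($P{\left(h \right)} = 3 \left(2 + \left(0 + 0\right)\right)^{2} = 3 \left(2 + 0\right)^{2} = 3 \cdot 2^{2} = 3 \cdot 4 = 12$)
$- P{\left(f{\left(-5 \right)} \right)} = \left(-1\right) 12 = -12$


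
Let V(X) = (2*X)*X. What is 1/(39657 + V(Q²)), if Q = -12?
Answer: 1/81129 ≈ 1.2326e-5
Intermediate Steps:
V(X) = 2*X²
1/(39657 + V(Q²)) = 1/(39657 + 2*((-12)²)²) = 1/(39657 + 2*144²) = 1/(39657 + 2*20736) = 1/(39657 + 41472) = 1/81129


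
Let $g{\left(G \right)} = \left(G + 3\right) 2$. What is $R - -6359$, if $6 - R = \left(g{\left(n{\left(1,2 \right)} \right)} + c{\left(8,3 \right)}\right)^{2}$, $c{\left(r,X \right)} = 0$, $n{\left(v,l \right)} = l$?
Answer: $6265$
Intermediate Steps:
$g{\left(G \right)} = 6 + 2 G$ ($g{\left(G \right)} = \left(3 + G\right) 2 = 6 + 2 G$)
$R = -94$ ($R = 6 - \left(\left(6 + 2 \cdot 2\right) + 0\right)^{2} = 6 - \left(\left(6 + 4\right) + 0\right)^{2} = 6 - \left(10 + 0\right)^{2} = 6 - 10^{2} = 6 - 100 = -94$)
$R - -6359 = -94 - -6359 = -94 + 6359 = 6265$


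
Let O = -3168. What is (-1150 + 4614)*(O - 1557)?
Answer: -16367400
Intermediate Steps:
(-1150 + 4614)*(O - 1557) = (-1150 + 4614)*(-3168 - 1557) = 3464*(-4725) = -16367400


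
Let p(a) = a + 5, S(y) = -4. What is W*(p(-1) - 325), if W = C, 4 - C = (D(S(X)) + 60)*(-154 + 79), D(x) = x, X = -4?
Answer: -1349484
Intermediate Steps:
p(a) = 5 + a
C = 4204 (C = 4 - (-4 + 60)*(-154 + 79) = 4 - 56*(-75) = 4 - 1*(-4200) = 4 + 4200 = 4204)
W = 4204
W*(p(-1) - 325) = 4204*((5 - 1) - 325) = 4204*(4 - 325) = 4204*(-321) = -1349484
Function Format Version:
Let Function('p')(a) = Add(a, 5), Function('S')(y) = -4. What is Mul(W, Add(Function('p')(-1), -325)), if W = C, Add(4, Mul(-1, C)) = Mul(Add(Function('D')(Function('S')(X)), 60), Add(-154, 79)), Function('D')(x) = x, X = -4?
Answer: -1349484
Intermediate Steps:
Function('p')(a) = Add(5, a)
C = 4204 (C = Add(4, Mul(-1, Mul(Add(-4, 60), Add(-154, 79)))) = Add(4, Mul(-1, Mul(56, -75))) = Add(4, Mul(-1, -4200)) = Add(4, 4200) = 4204)
W = 4204
Mul(W, Add(Function('p')(-1), -325)) = Mul(4204, Add(Add(5, -1), -325)) = Mul(4204, Add(4, -325)) = Mul(4204, -321) = -1349484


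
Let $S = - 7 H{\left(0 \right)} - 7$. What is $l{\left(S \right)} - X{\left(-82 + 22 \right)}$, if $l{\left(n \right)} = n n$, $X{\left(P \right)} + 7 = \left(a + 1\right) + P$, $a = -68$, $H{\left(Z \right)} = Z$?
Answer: $183$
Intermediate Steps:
$X{\left(P \right)} = -74 + P$ ($X{\left(P \right)} = -7 + \left(\left(-68 + 1\right) + P\right) = -7 + \left(-67 + P\right) = -74 + P$)
$S = -7$ ($S = \left(-7\right) 0 - 7 = 0 - 7 = -7$)
$l{\left(n \right)} = n^{2}$
$l{\left(S \right)} - X{\left(-82 + 22 \right)} = \left(-7\right)^{2} - \left(-74 + \left(-82 + 22\right)\right) = 49 - \left(-74 - 60\right) = 49 - -134 = 49 + 134 = 183$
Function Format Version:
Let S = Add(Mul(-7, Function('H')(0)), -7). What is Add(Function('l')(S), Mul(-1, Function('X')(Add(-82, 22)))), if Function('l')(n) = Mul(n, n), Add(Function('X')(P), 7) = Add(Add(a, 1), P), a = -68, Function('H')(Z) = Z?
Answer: 183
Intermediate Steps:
Function('X')(P) = Add(-74, P) (Function('X')(P) = Add(-7, Add(Add(-68, 1), P)) = Add(-7, Add(-67, P)) = Add(-74, P))
S = -7 (S = Add(Mul(-7, 0), -7) = Add(0, -7) = -7)
Function('l')(n) = Pow(n, 2)
Add(Function('l')(S), Mul(-1, Function('X')(Add(-82, 22)))) = Add(Pow(-7, 2), Mul(-1, Add(-74, Add(-82, 22)))) = Add(49, Mul(-1, Add(-74, -60))) = Add(49, Mul(-1, -134)) = Add(49, 134) = 183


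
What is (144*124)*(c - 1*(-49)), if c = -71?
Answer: -392832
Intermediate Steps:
(144*124)*(c - 1*(-49)) = (144*124)*(-71 - 1*(-49)) = 17856*(-71 + 49) = 17856*(-22) = -392832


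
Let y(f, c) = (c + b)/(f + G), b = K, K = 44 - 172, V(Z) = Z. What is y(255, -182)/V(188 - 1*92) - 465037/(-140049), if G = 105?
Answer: 59363939/17926272 ≈ 3.3116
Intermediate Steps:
K = -128
b = -128
y(f, c) = (-128 + c)/(105 + f) (y(f, c) = (c - 128)/(f + 105) = (-128 + c)/(105 + f))
y(255, -182)/V(188 - 1*92) - 465037/(-140049) = ((-128 - 182)/(105 + 255))/(188 - 1*92) - 465037/(-140049) = (-310/360)/(188 - 92) - 465037*(-1/140049) = ((1/360)*(-310))/96 + 465037/140049 = -31/36*1/96 + 465037/140049 = -31/3456 + 465037/140049 = 59363939/17926272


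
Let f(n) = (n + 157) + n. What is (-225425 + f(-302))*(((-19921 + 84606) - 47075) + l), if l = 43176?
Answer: -13729855392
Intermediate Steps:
f(n) = 157 + 2*n (f(n) = (157 + n) + n = 157 + 2*n)
(-225425 + f(-302))*(((-19921 + 84606) - 47075) + l) = (-225425 + (157 + 2*(-302)))*(((-19921 + 84606) - 47075) + 43176) = (-225425 + (157 - 604))*((64685 - 47075) + 43176) = (-225425 - 447)*(17610 + 43176) = -225872*60786 = -13729855392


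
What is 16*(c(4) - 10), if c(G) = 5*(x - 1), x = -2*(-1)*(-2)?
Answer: -560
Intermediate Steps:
x = -4 (x = 2*(-2) = -4)
c(G) = -25 (c(G) = 5*(-4 - 1) = 5*(-5) = -25)
16*(c(4) - 10) = 16*(-25 - 10) = 16*(-35) = -560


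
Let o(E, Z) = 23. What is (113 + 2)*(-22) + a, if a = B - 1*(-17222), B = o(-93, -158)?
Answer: 14715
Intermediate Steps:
B = 23
a = 17245 (a = 23 - 1*(-17222) = 23 + 17222 = 17245)
(113 + 2)*(-22) + a = (113 + 2)*(-22) + 17245 = 115*(-22) + 17245 = -2530 + 17245 = 14715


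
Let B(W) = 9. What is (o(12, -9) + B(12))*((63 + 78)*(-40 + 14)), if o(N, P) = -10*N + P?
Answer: 439920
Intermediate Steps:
o(N, P) = P - 10*N
(o(12, -9) + B(12))*((63 + 78)*(-40 + 14)) = ((-9 - 10*12) + 9)*((63 + 78)*(-40 + 14)) = ((-9 - 120) + 9)*(141*(-26)) = (-129 + 9)*(-3666) = -120*(-3666) = 439920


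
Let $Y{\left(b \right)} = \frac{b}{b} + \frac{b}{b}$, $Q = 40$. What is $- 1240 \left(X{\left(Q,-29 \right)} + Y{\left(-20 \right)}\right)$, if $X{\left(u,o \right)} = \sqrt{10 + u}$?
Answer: $-2480 - 6200 \sqrt{2} \approx -11248.0$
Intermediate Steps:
$Y{\left(b \right)} = 2$ ($Y{\left(b \right)} = 1 + 1 = 2$)
$- 1240 \left(X{\left(Q,-29 \right)} + Y{\left(-20 \right)}\right) = - 1240 \left(\sqrt{10 + 40} + 2\right) = - 1240 \left(\sqrt{50} + 2\right) = - 1240 \left(5 \sqrt{2} + 2\right) = - 1240 \left(2 + 5 \sqrt{2}\right) = -2480 - 6200 \sqrt{2}$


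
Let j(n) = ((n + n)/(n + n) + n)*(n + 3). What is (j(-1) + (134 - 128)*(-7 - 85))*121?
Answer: -66792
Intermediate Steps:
j(n) = (1 + n)*(3 + n) (j(n) = ((2*n)/((2*n)) + n)*(3 + n) = ((2*n)*(1/(2*n)) + n)*(3 + n) = (1 + n)*(3 + n))
(j(-1) + (134 - 128)*(-7 - 85))*121 = ((3 + (-1)² + 4*(-1)) + (134 - 128)*(-7 - 85))*121 = ((3 + 1 - 4) + 6*(-92))*121 = (0 - 552)*121 = -552*121 = -66792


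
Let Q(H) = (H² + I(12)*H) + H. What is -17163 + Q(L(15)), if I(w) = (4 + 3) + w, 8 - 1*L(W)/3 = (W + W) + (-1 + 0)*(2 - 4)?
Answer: -13419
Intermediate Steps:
L(W) = 18 - 6*W (L(W) = 24 - 3*((W + W) + (-1 + 0)*(2 - 4)) = 24 - 3*(2*W - 1*(-2)) = 24 - 3*(2*W + 2) = 24 - 3*(2 + 2*W) = 24 + (-6 - 6*W) = 18 - 6*W)
I(w) = 7 + w
Q(H) = H² + 20*H (Q(H) = (H² + (7 + 12)*H) + H = (H² + 19*H) + H = H² + 20*H)
-17163 + Q(L(15)) = -17163 + (18 - 6*15)*(20 + (18 - 6*15)) = -17163 + (18 - 90)*(20 + (18 - 90)) = -17163 - 72*(20 - 72) = -17163 - 72*(-52) = -17163 + 3744 = -13419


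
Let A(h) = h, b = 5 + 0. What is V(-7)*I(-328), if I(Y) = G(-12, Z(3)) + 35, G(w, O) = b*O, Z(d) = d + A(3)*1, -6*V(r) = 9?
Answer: -195/2 ≈ -97.500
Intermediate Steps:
V(r) = -3/2 (V(r) = -⅙*9 = -3/2)
b = 5
Z(d) = 3 + d (Z(d) = d + 3*1 = d + 3 = 3 + d)
G(w, O) = 5*O
I(Y) = 65 (I(Y) = 5*(3 + 3) + 35 = 5*6 + 35 = 30 + 35 = 65)
V(-7)*I(-328) = -3/2*65 = -195/2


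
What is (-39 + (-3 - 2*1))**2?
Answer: 1936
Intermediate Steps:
(-39 + (-3 - 2*1))**2 = (-39 + (-3 - 2))**2 = (-39 - 5)**2 = (-44)**2 = 1936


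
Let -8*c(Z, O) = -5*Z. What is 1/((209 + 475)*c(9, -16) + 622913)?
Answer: 2/1253521 ≈ 1.5955e-6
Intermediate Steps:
c(Z, O) = 5*Z/8 (c(Z, O) = -(-5)*Z/8 = 5*Z/8)
1/((209 + 475)*c(9, -16) + 622913) = 1/((209 + 475)*((5/8)*9) + 622913) = 1/(684*(45/8) + 622913) = 1/(7695/2 + 622913) = 1/(1253521/2) = 2/1253521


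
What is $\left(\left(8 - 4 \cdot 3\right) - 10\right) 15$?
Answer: $-210$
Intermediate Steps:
$\left(\left(8 - 4 \cdot 3\right) - 10\right) 15 = \left(\left(8 - 12\right) - 10\right) 15 = \left(-4 - 10\right) 15 = \left(-14\right) 15 = -210$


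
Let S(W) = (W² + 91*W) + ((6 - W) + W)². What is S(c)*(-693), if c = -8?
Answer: 435204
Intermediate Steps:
S(W) = 36 + W² + 91*W (S(W) = (W² + 91*W) + 6² = (W² + 91*W) + 36 = 36 + W² + 91*W)
S(c)*(-693) = (36 + (-8)² + 91*(-8))*(-693) = (36 + 64 - 728)*(-693) = -628*(-693) = 435204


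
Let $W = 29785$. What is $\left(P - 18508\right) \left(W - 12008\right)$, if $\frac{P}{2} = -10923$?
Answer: $-717373058$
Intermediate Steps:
$P = -21846$ ($P = 2 \left(-10923\right) = -21846$)
$\left(P - 18508\right) \left(W - 12008\right) = \left(-21846 - 18508\right) \left(29785 - 12008\right) = \left(-21846 - 18508\right) 17777 = \left(-40354\right) 17777 = -717373058$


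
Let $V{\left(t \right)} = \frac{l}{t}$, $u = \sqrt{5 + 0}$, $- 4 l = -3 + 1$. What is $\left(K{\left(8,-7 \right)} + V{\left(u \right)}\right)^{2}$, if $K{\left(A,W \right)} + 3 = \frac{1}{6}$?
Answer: $\frac{727}{90} - \frac{17 \sqrt{5}}{30} \approx 6.8107$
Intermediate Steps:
$K{\left(A,W \right)} = - \frac{17}{6}$ ($K{\left(A,W \right)} = -3 + \frac{1}{6} = - \frac{17}{6}$)
$l = \frac{1}{2}$ ($l = - \frac{-3 + 1}{4} = \left(- \frac{1}{4}\right) \left(-2\right) = \frac{1}{2} \approx 0.5$)
$u = \sqrt{5} \approx 2.2361$
$V{\left(t \right)} = \frac{1}{2 t}$
$\left(K{\left(8,-7 \right)} + V{\left(u \right)}\right)^{2} = \left(- \frac{17}{6} + \frac{1}{2 \sqrt{5}}\right)^{2} = \left(- \frac{17}{6} + \frac{\frac{1}{5} \sqrt{5}}{2}\right)^{2} = \left(- \frac{17}{6} + \frac{\sqrt{5}}{10}\right)^{2}$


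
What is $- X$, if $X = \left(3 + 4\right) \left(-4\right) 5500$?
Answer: $154000$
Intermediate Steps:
$X = -154000$ ($X = 7 \left(-4\right) 5500 = \left(-28\right) 5500 = -154000$)
$- X = \left(-1\right) \left(-154000\right) = 154000$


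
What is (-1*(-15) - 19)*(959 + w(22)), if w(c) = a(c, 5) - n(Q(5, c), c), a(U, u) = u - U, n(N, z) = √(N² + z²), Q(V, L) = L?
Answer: -3768 + 88*√2 ≈ -3643.6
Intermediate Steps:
w(c) = 5 - c - √2*√(c²) (w(c) = (5 - c) - √(c² + c²) = (5 - c) - √(2*c²) = (5 - c) - √2*√(c²) = 5 - c - √2*√(c²))
(-1*(-15) - 19)*(959 + w(22)) = (-1*(-15) - 19)*(959 + (5 - 1*22 - √2*√(22²))) = (15 - 19)*(959 + (5 - 22 - √2*√484)) = -4*(959 + (5 - 22 - 1*√2*22)) = -4*(959 + (5 - 22 - 22*√2)) = -4*(959 + (-17 - 22*√2)) = -4*(942 - 22*√2) = -3768 + 88*√2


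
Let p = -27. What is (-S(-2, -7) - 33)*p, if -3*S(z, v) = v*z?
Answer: 765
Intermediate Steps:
S(z, v) = -v*z/3
(-S(-2, -7) - 33)*p = (-(-1)*(-7)*(-2)/3 - 33)*(-27) = (-1*(-14/3) - 33)*(-27) = (14/3 - 33)*(-27) = -85/3*(-27) = 765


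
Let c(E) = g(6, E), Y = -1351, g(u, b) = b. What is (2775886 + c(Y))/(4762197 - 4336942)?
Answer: 554907/85051 ≈ 6.5244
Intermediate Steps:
c(E) = E
(2775886 + c(Y))/(4762197 - 4336942) = (2775886 - 1351)/(4762197 - 4336942) = 2774535/425255 = 2774535*(1/425255) = 554907/85051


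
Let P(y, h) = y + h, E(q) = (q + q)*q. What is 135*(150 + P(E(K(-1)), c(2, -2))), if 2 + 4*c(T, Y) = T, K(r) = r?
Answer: 20520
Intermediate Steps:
c(T, Y) = -1/2 + T/4
E(q) = 2*q**2 (E(q) = (2*q)*q = 2*q**2)
P(y, h) = h + y
135*(150 + P(E(K(-1)), c(2, -2))) = 135*(150 + ((-1/2 + (1/4)*2) + 2*(-1)**2)) = 135*(150 + ((-1/2 + 1/2) + 2*1)) = 135*(150 + (0 + 2)) = 135*(150 + 2) = 135*152 = 20520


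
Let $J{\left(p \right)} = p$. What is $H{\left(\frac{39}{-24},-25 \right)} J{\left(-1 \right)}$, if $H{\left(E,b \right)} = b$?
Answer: $25$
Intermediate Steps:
$H{\left(\frac{39}{-24},-25 \right)} J{\left(-1 \right)} = \left(-25\right) \left(-1\right) = 25$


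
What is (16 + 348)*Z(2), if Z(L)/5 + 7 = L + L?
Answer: -5460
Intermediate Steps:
Z(L) = -35 + 10*L (Z(L) = -35 + 5*(L + L) = -35 + 5*(2*L) = -35 + 10*L)
(16 + 348)*Z(2) = (16 + 348)*(-35 + 10*2) = 364*(-35 + 20) = 364*(-15) = -5460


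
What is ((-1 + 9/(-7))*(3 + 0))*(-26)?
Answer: 1248/7 ≈ 178.29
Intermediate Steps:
((-1 + 9/(-7))*(3 + 0))*(-26) = ((-1 + 9*(-⅐))*3)*(-26) = ((-1 - 9/7)*3)*(-26) = -16/7*3*(-26) = -48/7*(-26) = 1248/7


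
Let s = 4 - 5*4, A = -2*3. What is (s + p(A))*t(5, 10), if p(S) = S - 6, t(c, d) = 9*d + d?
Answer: -2800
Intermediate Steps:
t(c, d) = 10*d
A = -6
p(S) = -6 + S
s = -16 (s = 4 - 20 = -16)
(s + p(A))*t(5, 10) = (-16 + (-6 - 6))*(10*10) = (-16 - 12)*100 = -28*100 = -2800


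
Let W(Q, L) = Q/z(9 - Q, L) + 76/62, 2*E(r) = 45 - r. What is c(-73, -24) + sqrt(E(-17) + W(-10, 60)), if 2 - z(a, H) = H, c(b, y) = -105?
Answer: -105 + sqrt(26184274)/899 ≈ -99.308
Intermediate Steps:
z(a, H) = 2 - H
E(r) = 45/2 - r/2 (E(r) = (45 - r)/2 = 45/2 - r/2)
W(Q, L) = 38/31 + Q/(2 - L) (W(Q, L) = Q/(2 - L) + 76/62 = Q/(2 - L) + 76*(1/62) = Q/(2 - L) + 38/31 = 38/31 + Q/(2 - L))
c(-73, -24) + sqrt(E(-17) + W(-10, 60)) = -105 + sqrt((45/2 - 1/2*(-17)) + (38/31 - 1*(-10)/(-2 + 60))) = -105 + sqrt((45/2 + 17/2) + (38/31 - 1*(-10)/58)) = -105 + sqrt(31 + (38/31 - 1*(-10)*1/58)) = -105 + sqrt(31 + (38/31 + 5/29)) = -105 + sqrt(31 + 1257/899) = -105 + sqrt(29126/899) = -105 + sqrt(26184274)/899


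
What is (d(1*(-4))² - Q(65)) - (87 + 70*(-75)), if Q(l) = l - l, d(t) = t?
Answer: 5179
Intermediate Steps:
Q(l) = 0
(d(1*(-4))² - Q(65)) - (87 + 70*(-75)) = ((1*(-4))² - 1*0) - (87 + 70*(-75)) = ((-4)² + 0) - (87 - 5250) = (16 + 0) - 1*(-5163) = 16 + 5163 = 5179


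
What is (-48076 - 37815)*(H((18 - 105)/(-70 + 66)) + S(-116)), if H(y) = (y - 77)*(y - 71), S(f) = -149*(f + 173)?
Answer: 7932119741/16 ≈ 4.9576e+8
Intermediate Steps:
S(f) = -25777 - 149*f (S(f) = -149*(173 + f) = -25777 - 149*f)
H(y) = (-77 + y)*(-71 + y)
(-48076 - 37815)*(H((18 - 105)/(-70 + 66)) + S(-116)) = (-48076 - 37815)*((5467 + ((18 - 105)/(-70 + 66))² - 148*(18 - 105)/(-70 + 66)) + (-25777 - 149*(-116))) = -85891*((5467 + (-87/(-4))² - (-12876)/(-4)) + (-25777 + 17284)) = -85891*((5467 + (-87*(-¼))² - (-12876)*(-1)/4) - 8493) = -85891*((5467 + (87/4)² - 148*87/4) - 8493) = -85891*((5467 + 7569/16 - 3219) - 8493) = -85891*(43537/16 - 8493) = -85891*(-92351/16) = 7932119741/16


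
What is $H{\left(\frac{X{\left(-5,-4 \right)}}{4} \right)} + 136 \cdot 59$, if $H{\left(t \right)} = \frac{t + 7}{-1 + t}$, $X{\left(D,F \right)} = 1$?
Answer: $\frac{24043}{3} \approx 8014.3$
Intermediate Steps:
$H{\left(t \right)} = \frac{7 + t}{-1 + t}$
$H{\left(\frac{X{\left(-5,-4 \right)}}{4} \right)} + 136 \cdot 59 = \frac{7 + 1 \cdot \frac{1}{4}}{-1 + 1 \cdot \frac{1}{4}} + 136 \cdot 59 = \frac{7 + 1 \cdot \frac{1}{4}}{-1 + 1 \cdot \frac{1}{4}} + 8024 = \frac{7 + \frac{1}{4}}{-1 + \frac{1}{4}} + 8024 = \frac{1}{- \frac{3}{4}} \cdot \frac{29}{4} + 8024 = \left(- \frac{4}{3}\right) \frac{29}{4} + 8024 = - \frac{29}{3} + 8024 = \frac{24043}{3}$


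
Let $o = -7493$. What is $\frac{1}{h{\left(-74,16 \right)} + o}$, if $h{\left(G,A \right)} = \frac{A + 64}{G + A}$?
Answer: $- \frac{29}{217337} \approx -0.00013343$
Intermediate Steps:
$h{\left(G,A \right)} = \frac{64 + A}{A + G}$
$\frac{1}{h{\left(-74,16 \right)} + o} = \frac{1}{\frac{64 + 16}{16 - 74} - 7493} = \frac{1}{\frac{1}{-58} \cdot 80 - 7493} = \frac{1}{\left(- \frac{1}{58}\right) 80 - 7493} = \frac{1}{- \frac{40}{29} - 7493} = \frac{1}{- \frac{217337}{29}} = - \frac{29}{217337}$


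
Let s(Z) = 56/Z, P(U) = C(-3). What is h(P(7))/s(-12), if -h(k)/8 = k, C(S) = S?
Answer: -36/7 ≈ -5.1429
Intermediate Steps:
P(U) = -3
h(k) = -8*k
h(P(7))/s(-12) = (-8*(-3))/((56/(-12))) = 24/((56*(-1/12))) = 24/(-14/3) = 24*(-3/14) = -36/7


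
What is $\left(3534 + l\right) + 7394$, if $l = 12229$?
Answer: $23157$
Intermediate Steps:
$\left(3534 + l\right) + 7394 = \left(3534 + 12229\right) + 7394 = 15763 + 7394 = 23157$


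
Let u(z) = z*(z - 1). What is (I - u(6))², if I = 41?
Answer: 121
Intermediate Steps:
u(z) = z*(-1 + z)
(I - u(6))² = (41 - 6*(-1 + 6))² = (41 - 6*5)² = (41 - 1*30)² = (41 - 30)² = 11² = 121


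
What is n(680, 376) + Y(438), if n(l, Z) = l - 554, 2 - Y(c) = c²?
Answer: -191716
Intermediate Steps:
Y(c) = 2 - c²
n(l, Z) = -554 + l
n(680, 376) + Y(438) = (-554 + 680) + (2 - 1*438²) = 126 + (2 - 1*191844) = 126 + (2 - 191844) = 126 - 191842 = -191716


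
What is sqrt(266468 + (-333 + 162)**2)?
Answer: sqrt(295709) ≈ 543.79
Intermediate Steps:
sqrt(266468 + (-333 + 162)**2) = sqrt(266468 + (-171)**2) = sqrt(266468 + 29241) = sqrt(295709)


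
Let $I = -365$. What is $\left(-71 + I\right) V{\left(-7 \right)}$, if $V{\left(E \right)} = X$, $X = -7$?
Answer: $3052$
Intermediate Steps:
$V{\left(E \right)} = -7$
$\left(-71 + I\right) V{\left(-7 \right)} = \left(-71 - 365\right) \left(-7\right) = \left(-436\right) \left(-7\right) = 3052$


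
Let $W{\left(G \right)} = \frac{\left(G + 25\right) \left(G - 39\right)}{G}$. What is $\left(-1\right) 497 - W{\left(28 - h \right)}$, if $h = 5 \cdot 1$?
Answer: $- \frac{10663}{23} \approx -463.61$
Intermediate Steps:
$h = 5$
$W{\left(G \right)} = \frac{\left(-39 + G\right) \left(25 + G\right)}{G}$ ($W{\left(G \right)} = \frac{\left(25 + G\right) \left(-39 + G\right)}{G} = \frac{\left(-39 + G\right) \left(25 + G\right)}{G}$)
$\left(-1\right) 497 - W{\left(28 - h \right)} = \left(-1\right) 497 - \left(-14 + \left(28 - 5\right) - \frac{975}{28 - 5}\right) = -497 - \left(-14 + \left(28 - 5\right) - \frac{975}{28 - 5}\right) = -497 - \left(-14 + 23 - \frac{975}{23}\right) = -497 - - \frac{768}{23} = -497 + \frac{768}{23} = - \frac{10663}{23}$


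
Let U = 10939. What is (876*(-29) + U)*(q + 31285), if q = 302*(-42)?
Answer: -269063465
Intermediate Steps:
q = -12684
(876*(-29) + U)*(q + 31285) = (876*(-29) + 10939)*(-12684 + 31285) = (-25404 + 10939)*18601 = -14465*18601 = -269063465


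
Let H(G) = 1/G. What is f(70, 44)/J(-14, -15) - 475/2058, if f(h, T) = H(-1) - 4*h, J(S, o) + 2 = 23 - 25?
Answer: 288199/4116 ≈ 70.019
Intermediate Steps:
J(S, o) = -4 (J(S, o) = -2 + (23 - 25) = -2 - 2 = -4)
f(h, T) = -1 - 4*h (f(h, T) = 1/(-1) - 4*h = -1 - 4*h)
f(70, 44)/J(-14, -15) - 475/2058 = (-1 - 4*70)/(-4) - 475/2058 = (-1 - 280)*(-¼) - 475*1/2058 = -281*(-¼) - 475/2058 = 281/4 - 475/2058 = 288199/4116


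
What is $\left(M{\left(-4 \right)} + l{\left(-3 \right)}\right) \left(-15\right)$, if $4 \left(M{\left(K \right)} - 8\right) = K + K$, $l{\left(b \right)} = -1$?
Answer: $-75$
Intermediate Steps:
$M{\left(K \right)} = 8 + \frac{K}{2}$ ($M{\left(K \right)} = 8 + \frac{K + K}{4} = 8 + \frac{2 K}{4} = 8 + \frac{K}{2}$)
$\left(M{\left(-4 \right)} + l{\left(-3 \right)}\right) \left(-15\right) = \left(\left(8 + \frac{1}{2} \left(-4\right)\right) - 1\right) \left(-15\right) = \left(\left(8 - 2\right) - 1\right) \left(-15\right) = \left(6 - 1\right) \left(-15\right) = 5 \left(-15\right) = -75$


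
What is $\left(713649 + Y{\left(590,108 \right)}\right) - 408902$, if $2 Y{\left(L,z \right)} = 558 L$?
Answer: $469357$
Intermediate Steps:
$Y{\left(L,z \right)} = 279 L$ ($Y{\left(L,z \right)} = \frac{558 L}{2} = 279 L$)
$\left(713649 + Y{\left(590,108 \right)}\right) - 408902 = \left(713649 + 279 \cdot 590\right) - 408902 = \left(713649 + 164610\right) - 408902 = 878259 - 408902 = 469357$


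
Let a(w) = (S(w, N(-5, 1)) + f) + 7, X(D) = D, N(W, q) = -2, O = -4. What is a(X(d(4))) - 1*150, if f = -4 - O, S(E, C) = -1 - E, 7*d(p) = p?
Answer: -1012/7 ≈ -144.57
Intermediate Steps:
d(p) = p/7
f = 0 (f = -4 - 1*(-4) = -4 + 4 = 0)
a(w) = 6 - w (a(w) = ((-1 - w) + 0) + 7 = (-1 - w) + 7 = 6 - w)
a(X(d(4))) - 1*150 = (6 - 4/7) - 1*150 = (6 - 1*4/7) - 150 = (6 - 4/7) - 150 = 38/7 - 150 = -1012/7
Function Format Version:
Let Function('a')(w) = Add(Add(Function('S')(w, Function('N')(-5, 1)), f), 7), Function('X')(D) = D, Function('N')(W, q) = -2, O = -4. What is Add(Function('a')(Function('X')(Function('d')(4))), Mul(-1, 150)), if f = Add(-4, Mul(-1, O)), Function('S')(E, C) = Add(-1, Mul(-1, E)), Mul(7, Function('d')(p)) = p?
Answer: Rational(-1012, 7) ≈ -144.57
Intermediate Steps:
Function('d')(p) = Mul(Rational(1, 7), p)
f = 0 (f = Add(-4, Mul(-1, -4)) = Add(-4, 4) = 0)
Function('a')(w) = Add(6, Mul(-1, w)) (Function('a')(w) = Add(Add(Add(-1, Mul(-1, w)), 0), 7) = Add(Add(-1, Mul(-1, w)), 7) = Add(6, Mul(-1, w)))
Add(Function('a')(Function('X')(Function('d')(4))), Mul(-1, 150)) = Add(Add(6, Mul(-1, Mul(Rational(1, 7), 4))), Mul(-1, 150)) = Add(Add(6, Mul(-1, Rational(4, 7))), -150) = Add(Add(6, Rational(-4, 7)), -150) = Add(Rational(38, 7), -150) = Rational(-1012, 7)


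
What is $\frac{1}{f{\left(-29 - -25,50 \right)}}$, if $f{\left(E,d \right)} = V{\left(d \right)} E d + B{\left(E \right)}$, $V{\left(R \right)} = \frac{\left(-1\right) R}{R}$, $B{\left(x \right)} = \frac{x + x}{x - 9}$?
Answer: $\frac{13}{2608} \approx 0.0049847$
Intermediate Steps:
$B{\left(x \right)} = \frac{2 x}{-9 + x}$
$V{\left(R \right)} = -1$
$f{\left(E,d \right)} = - E d + \frac{2 E}{-9 + E}$
$\frac{1}{f{\left(-29 - -25,50 \right)}} = \frac{1}{\left(-29 - -25\right) \frac{1}{-9 - 4} \left(2 - 50 \left(-9 - 4\right)\right)} = \frac{1}{\left(-29 + 25\right) \frac{1}{-9 + \left(-29 + 25\right)} \left(2 - 50 \left(-9 + \left(-29 + 25\right)\right)\right)} = \frac{1}{\left(-4\right) \frac{1}{-9 - 4} \left(2 - 50 \left(-9 - 4\right)\right)} = \frac{1}{\left(-4\right) \frac{1}{-13} \left(2 - 50 \left(-13\right)\right)} = \frac{1}{\left(-4\right) \left(- \frac{1}{13}\right) \left(2 + 650\right)} = \frac{1}{\left(-4\right) \left(- \frac{1}{13}\right) 652} = \frac{1}{\frac{2608}{13}} = \frac{13}{2608}$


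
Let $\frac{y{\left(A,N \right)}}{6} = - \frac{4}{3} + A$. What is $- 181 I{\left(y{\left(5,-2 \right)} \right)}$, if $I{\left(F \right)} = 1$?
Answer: $-181$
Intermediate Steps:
$y{\left(A,N \right)} = -8 + 6 A$ ($y{\left(A,N \right)} = 6 \left(- \frac{4}{3} + A\right) = -8 + 6 A$)
$- 181 I{\left(y{\left(5,-2 \right)} \right)} = \left(-181\right) 1 = -181$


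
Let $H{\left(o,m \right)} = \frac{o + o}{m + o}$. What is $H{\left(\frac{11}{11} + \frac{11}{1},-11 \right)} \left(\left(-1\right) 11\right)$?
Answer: $-264$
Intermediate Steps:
$H{\left(o,m \right)} = \frac{2 o}{m + o}$
$H{\left(\frac{11}{11} + \frac{11}{1},-11 \right)} \left(\left(-1\right) 11\right) = \frac{2 \left(\frac{11}{11} + \frac{11}{1}\right)}{-11 + \left(\frac{11}{11} + \frac{11}{1}\right)} \left(\left(-1\right) 11\right) = \frac{2 \left(11 \cdot \frac{1}{11} + 11 \cdot 1\right)}{-11 + \left(11 \cdot \frac{1}{11} + 11 \cdot 1\right)} \left(-11\right) = \frac{2 \left(1 + 11\right)}{-11 + \left(1 + 11\right)} \left(-11\right) = 2 \cdot 12 \frac{1}{-11 + 12} \left(-11\right) = 2 \cdot 12 \cdot 1^{-1} \left(-11\right) = 2 \cdot 12 \cdot 1 \left(-11\right) = 24 \left(-11\right) = -264$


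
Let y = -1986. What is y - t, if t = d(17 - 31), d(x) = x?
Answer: -1972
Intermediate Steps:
t = -14 (t = 17 - 31 = -14)
y - t = -1986 - 1*(-14) = -1986 + 14 = -1972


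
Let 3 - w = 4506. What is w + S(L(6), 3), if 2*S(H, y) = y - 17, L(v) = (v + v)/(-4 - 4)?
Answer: -4510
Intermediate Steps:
w = -4503 (w = 3 - 1*4506 = 3 - 4506 = -4503)
L(v) = -v/4 (L(v) = (2*v)/(-8) = (2*v)*(-⅛) = -v/4)
S(H, y) = -17/2 + y/2 (S(H, y) = (y - 17)/2 = (-17 + y)/2 = -17/2 + y/2)
w + S(L(6), 3) = -4503 + (-17/2 + (½)*3) = -4503 + (-17/2 + 3/2) = -4503 - 7 = -4510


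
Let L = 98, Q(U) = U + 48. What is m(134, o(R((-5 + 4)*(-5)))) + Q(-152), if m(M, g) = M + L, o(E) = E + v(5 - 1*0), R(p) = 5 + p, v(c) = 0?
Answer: 128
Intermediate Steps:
Q(U) = 48 + U
o(E) = E (o(E) = E + 0 = E)
m(M, g) = 98 + M (m(M, g) = M + 98 = 98 + M)
m(134, o(R((-5 + 4)*(-5)))) + Q(-152) = (98 + 134) + (48 - 152) = 232 - 104 = 128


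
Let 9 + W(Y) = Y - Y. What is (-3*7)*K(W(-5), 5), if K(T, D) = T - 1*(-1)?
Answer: 168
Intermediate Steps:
W(Y) = -9 (W(Y) = -9 + (Y - Y) = -9 + 0 = -9)
K(T, D) = 1 + T (K(T, D) = T + 1 = 1 + T)
(-3*7)*K(W(-5), 5) = (-3*7)*(1 - 9) = -21*(-8) = 168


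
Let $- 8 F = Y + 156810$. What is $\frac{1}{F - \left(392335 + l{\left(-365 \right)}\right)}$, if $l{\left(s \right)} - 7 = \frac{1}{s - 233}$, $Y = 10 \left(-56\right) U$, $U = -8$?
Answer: $- \frac{1196}{493353885} \approx -2.4242 \cdot 10^{-6}$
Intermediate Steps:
$Y = 4480$ ($Y = 10 \left(-56\right) \left(-8\right) = \left(-560\right) \left(-8\right) = 4480$)
$l{\left(s \right)} = 7 + \frac{1}{-233 + s}$ ($l{\left(s \right)} = 7 + \frac{1}{s - 233} = 7 + \frac{1}{-233 + s}$)
$F = - \frac{80645}{4}$ ($F = - \frac{4480 + 156810}{8} = \left(- \frac{1}{8}\right) 161290 = - \frac{80645}{4} \approx -20161.0$)
$\frac{1}{F - \left(392335 + l{\left(-365 \right)}\right)} = \frac{1}{- \frac{80645}{4} - \left(392335 + \frac{-1630 + 7 \left(-365\right)}{-233 - 365}\right)} = \frac{1}{- \frac{80645}{4} - \left(392335 + \frac{-1630 - 2555}{-598}\right)} = \frac{1}{- \frac{80645}{4} - \left(392335 + \frac{4185}{598}\right)} = \frac{1}{- \frac{80645}{4} + \left(\left(97301 - \frac{4185}{598}\right) - 489636\right)} = \frac{1}{- \frac{80645}{4} + \left(\frac{58181813}{598} - 489636\right)} = \frac{1}{- \frac{80645}{4} - \frac{234620515}{598}} = \frac{1}{- \frac{493353885}{1196}} = - \frac{1196}{493353885}$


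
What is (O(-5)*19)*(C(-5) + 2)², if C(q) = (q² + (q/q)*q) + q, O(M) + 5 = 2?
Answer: -16473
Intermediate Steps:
O(M) = -3 (O(M) = -5 + 2 = -3)
C(q) = q² + 2*q (C(q) = (q² + 1*q) + q = (q² + q) + q = (q + q²) + q = q² + 2*q)
(O(-5)*19)*(C(-5) + 2)² = (-3*19)*(-5*(2 - 5) + 2)² = -57*(-5*(-3) + 2)² = -57*(15 + 2)² = -57*17² = -57*289 = -16473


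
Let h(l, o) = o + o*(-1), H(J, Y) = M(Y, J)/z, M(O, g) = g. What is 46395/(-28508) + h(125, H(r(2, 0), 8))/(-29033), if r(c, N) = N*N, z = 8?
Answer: -46395/28508 ≈ -1.6274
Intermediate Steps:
r(c, N) = N**2
H(J, Y) = J/8
h(l, o) = 0 (h(l, o) = o - o = 0)
46395/(-28508) + h(125, H(r(2, 0), 8))/(-29033) = 46395/(-28508) + 0/(-29033) = 46395*(-1/28508) + 0*(-1/29033) = -46395/28508 + 0 = -46395/28508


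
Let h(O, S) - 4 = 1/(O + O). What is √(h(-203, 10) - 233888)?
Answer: I*√38552503430/406 ≈ 483.62*I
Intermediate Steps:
h(O, S) = 4 + 1/(2*O) (h(O, S) = 4 + 1/(O + O) = 4 + 1/(2*O))
√(h(-203, 10) - 233888) = √((4 + (½)/(-203)) - 233888) = √((4 + (½)*(-1/203)) - 233888) = √((4 - 1/406) - 233888) = √(1623/406 - 233888) = √(-94956905/406) = I*√38552503430/406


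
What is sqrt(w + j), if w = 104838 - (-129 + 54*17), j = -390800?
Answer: I*sqrt(286751) ≈ 535.49*I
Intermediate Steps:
w = 104049 (w = 104838 - (-129 + 918) = 104838 - 1*789 = 104838 - 789 = 104049)
sqrt(w + j) = sqrt(104049 - 390800) = sqrt(-286751) = I*sqrt(286751)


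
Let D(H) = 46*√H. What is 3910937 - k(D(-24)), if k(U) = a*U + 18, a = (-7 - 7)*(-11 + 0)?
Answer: 3910919 - 14168*I*√6 ≈ 3.9109e+6 - 34704.0*I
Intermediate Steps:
a = 154 (a = -14*(-11) = 154)
k(U) = 18 + 154*U (k(U) = 154*U + 18 = 18 + 154*U)
3910937 - k(D(-24)) = 3910937 - (18 + 154*(46*√(-24))) = 3910937 - (18 + 154*(46*(2*I*√6))) = 3910937 - (18 + 154*(92*I*√6)) = 3910937 - (18 + 14168*I*√6) = 3910937 + (-18 - 14168*I*√6) = 3910919 - 14168*I*√6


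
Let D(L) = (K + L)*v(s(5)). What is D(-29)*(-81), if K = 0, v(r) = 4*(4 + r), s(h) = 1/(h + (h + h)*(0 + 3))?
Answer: 1324836/35 ≈ 37852.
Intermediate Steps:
s(h) = 1/(7*h) (s(h) = 1/(h + (2*h)*3) = 1/(h + 6*h) = 1/(7*h))
v(r) = 16 + 4*r
D(L) = 564*L/35 (D(L) = (0 + L)*(16 + 4*((⅐)/5)) = L*(16 + 4*((⅐)*(⅕))) = L*(16 + 4*(1/35)) = L*(16 + 4/35) = L*(564/35) = 564*L/35)
D(-29)*(-81) = ((564/35)*(-29))*(-81) = -16356/35*(-81) = 1324836/35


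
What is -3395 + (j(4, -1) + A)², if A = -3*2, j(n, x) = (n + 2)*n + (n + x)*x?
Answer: -3170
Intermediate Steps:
j(n, x) = n*(2 + n) + x*(n + x) (j(n, x) = (2 + n)*n + x*(n + x) = n*(2 + n) + x*(n + x))
A = -6
-3395 + (j(4, -1) + A)² = -3395 + ((4² + (-1)² + 2*4 + 4*(-1)) - 6)² = -3395 + ((16 + 1 + 8 - 4) - 6)² = -3395 + (21 - 6)² = -3395 + 15² = -3395 + 225 = -3170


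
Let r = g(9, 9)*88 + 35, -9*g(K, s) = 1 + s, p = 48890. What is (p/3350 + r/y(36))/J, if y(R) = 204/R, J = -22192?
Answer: -3754/23696895 ≈ -0.00015842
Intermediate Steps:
g(K, s) = -⅑ - s/9 (g(K, s) = -(1 + s)/9 = -⅑ - s/9)
r = -565/9 (r = (-⅑ - ⅑*9)*88 + 35 = (-⅑ - 1)*88 + 35 = -10/9*88 + 35 = -880/9 + 35 = -565/9 ≈ -62.778)
(p/3350 + r/y(36))/J = (48890/3350 - 565/(9*(204/36)))/(-22192) = (48890*(1/3350) - 565/(9*(204*(1/36))))*(-1/22192) = (4889/335 - 565/(9*17/3))*(-1/22192) = (4889/335 - 565/9*3/17)*(-1/22192) = (4889/335 - 565/51)*(-1/22192) = (60064/17085)*(-1/22192) = -3754/23696895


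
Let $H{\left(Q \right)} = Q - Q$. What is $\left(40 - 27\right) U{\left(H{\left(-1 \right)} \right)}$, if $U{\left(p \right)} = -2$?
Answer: $-26$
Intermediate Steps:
$H{\left(Q \right)} = 0$
$\left(40 - 27\right) U{\left(H{\left(-1 \right)} \right)} = \left(40 - 27\right) \left(-2\right) = 13 \left(-2\right) = -26$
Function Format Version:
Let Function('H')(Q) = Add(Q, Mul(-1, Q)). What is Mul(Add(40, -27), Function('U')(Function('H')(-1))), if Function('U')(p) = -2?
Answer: -26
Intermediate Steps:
Function('H')(Q) = 0
Mul(Add(40, -27), Function('U')(Function('H')(-1))) = Mul(Add(40, -27), -2) = Mul(13, -2) = -26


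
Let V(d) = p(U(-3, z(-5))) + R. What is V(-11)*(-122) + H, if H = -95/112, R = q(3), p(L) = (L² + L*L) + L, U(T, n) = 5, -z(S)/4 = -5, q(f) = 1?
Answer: -765279/112 ≈ -6832.9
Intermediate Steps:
z(S) = 20 (z(S) = -4*(-5) = 20)
p(L) = L + 2*L² (p(L) = (L² + L²) + L = 2*L² + L = L + 2*L²)
R = 1
V(d) = 56 (V(d) = 5*(1 + 2*5) + 1 = 5*(1 + 10) + 1 = 5*11 + 1 = 55 + 1 = 56)
H = -95/112 (H = -95*1/112 = -95/112 ≈ -0.84821)
V(-11)*(-122) + H = 56*(-122) - 95/112 = -6832 - 95/112 = -765279/112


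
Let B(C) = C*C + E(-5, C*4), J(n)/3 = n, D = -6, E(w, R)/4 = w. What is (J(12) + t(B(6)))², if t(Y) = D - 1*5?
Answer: 625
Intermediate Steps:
E(w, R) = 4*w
J(n) = 3*n
B(C) = -20 + C² (B(C) = C*C + 4*(-5) = C² - 20 = -20 + C²)
t(Y) = -11 (t(Y) = -6 - 1*5 = -6 - 5 = -11)
(J(12) + t(B(6)))² = (3*12 - 11)² = (36 - 11)² = 25² = 625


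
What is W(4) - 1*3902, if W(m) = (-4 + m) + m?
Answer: -3898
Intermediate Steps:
W(m) = -4 + 2*m
W(4) - 1*3902 = (-4 + 2*4) - 1*3902 = (-4 + 8) - 3902 = 4 - 3902 = -3898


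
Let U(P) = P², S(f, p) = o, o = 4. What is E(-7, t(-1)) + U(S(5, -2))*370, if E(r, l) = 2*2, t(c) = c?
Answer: 5924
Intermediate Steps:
S(f, p) = 4
E(r, l) = 4
E(-7, t(-1)) + U(S(5, -2))*370 = 4 + 4²*370 = 4 + 16*370 = 4 + 5920 = 5924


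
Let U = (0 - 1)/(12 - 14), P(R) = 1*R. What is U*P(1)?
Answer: ½ ≈ 0.50000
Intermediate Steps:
P(R) = R
U = ½ (U = -1/(-2) = -1*(-½) = ½ ≈ 0.50000)
U*P(1) = (½)*1 = ½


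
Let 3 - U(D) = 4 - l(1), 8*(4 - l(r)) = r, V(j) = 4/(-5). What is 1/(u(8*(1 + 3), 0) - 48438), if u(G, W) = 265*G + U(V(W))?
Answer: -8/319641 ≈ -2.5028e-5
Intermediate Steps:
V(j) = -⅘ (V(j) = 4*(-⅕) = -⅘)
l(r) = 4 - r/8
U(D) = 23/8 (U(D) = 3 - (4 - (4 - ⅛*1)) = 3 - (4 - (4 - ⅛)) = 3 - (4 - 1*31/8) = 3 - (4 - 31/8) = 3 - 1*⅛ = 3 - ⅛ = 23/8)
u(G, W) = 23/8 + 265*G (u(G, W) = 265*G + 23/8 = 23/8 + 265*G)
1/(u(8*(1 + 3), 0) - 48438) = 1/((23/8 + 265*(8*(1 + 3))) - 48438) = 1/((23/8 + 265*(8*4)) - 48438) = 1/((23/8 + 265*32) - 48438) = 1/((23/8 + 8480) - 48438) = 1/(67863/8 - 48438) = 1/(-319641/8) = -8/319641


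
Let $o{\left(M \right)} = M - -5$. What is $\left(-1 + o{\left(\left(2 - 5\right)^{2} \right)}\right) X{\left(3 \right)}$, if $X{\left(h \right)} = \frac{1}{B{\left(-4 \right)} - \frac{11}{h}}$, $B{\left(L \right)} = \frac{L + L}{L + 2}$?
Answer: $39$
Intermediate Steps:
$B{\left(L \right)} = \frac{2 L}{2 + L}$
$X{\left(h \right)} = \frac{1}{4 - \frac{11}{h}}$ ($X{\left(h \right)} = \frac{1}{2 \left(-4\right) \frac{1}{2 - 4} - \frac{11}{h}} = \frac{1}{2 \left(-4\right) \frac{1}{-2} - \frac{11}{h}} = \frac{1}{2 \left(-4\right) \left(- \frac{1}{2}\right) - \frac{11}{h}} = \frac{1}{4 - \frac{11}{h}}$)
$o{\left(M \right)} = 5 + M$ ($o{\left(M \right)} = M + 5 = 5 + M$)
$\left(-1 + o{\left(\left(2 - 5\right)^{2} \right)}\right) X{\left(3 \right)} = \left(-1 + \left(5 + \left(2 - 5\right)^{2}\right)\right) \frac{3}{-11 + 4 \cdot 3} = \left(-1 + \left(5 + \left(-3\right)^{2}\right)\right) \frac{3}{-11 + 12} = \left(-1 + \left(5 + 9\right)\right) \frac{3}{1} = \left(-1 + 14\right) 3 \cdot 1 = 13 \cdot 3 = 39$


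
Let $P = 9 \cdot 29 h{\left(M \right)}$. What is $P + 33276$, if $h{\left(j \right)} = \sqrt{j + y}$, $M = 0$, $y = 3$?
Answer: $33276 + 261 \sqrt{3} \approx 33728.0$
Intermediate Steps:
$h{\left(j \right)} = \sqrt{3 + j}$ ($h{\left(j \right)} = \sqrt{j + 3} = \sqrt{3 + j}$)
$P = 261 \sqrt{3}$ ($P = 9 \cdot 29 \sqrt{3 + 0} = 261 \sqrt{3} \approx 452.07$)
$P + 33276 = 261 \sqrt{3} + 33276 = 33276 + 261 \sqrt{3}$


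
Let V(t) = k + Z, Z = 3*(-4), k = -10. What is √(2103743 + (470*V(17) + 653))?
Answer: 2*√523514 ≈ 1447.1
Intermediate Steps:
Z = -12
V(t) = -22 (V(t) = -10 - 12 = -22)
√(2103743 + (470*V(17) + 653)) = √(2103743 + (470*(-22) + 653)) = √(2103743 + (-10340 + 653)) = √(2103743 - 9687) = √2094056 = 2*√523514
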